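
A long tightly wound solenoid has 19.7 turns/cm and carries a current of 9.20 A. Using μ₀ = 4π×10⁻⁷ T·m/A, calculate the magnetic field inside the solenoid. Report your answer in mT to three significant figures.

B ≈ 22.8 mT

Inside a long solenoid, B = μ₀nI.
B = (4π×10⁻⁷)(1.970×10^3 m⁻¹)(9.20 A) = 2.278×10^-2 T.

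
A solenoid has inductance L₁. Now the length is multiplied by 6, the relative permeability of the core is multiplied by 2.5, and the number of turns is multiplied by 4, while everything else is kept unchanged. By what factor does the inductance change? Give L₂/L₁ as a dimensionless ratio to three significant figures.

L₂/L₁ = 6.67

For a solenoid, L ∝ μᵣN²A/ℓ.
L₂/L₁ = (6)^-1 × (2.5) × (4)^2 = 6.67.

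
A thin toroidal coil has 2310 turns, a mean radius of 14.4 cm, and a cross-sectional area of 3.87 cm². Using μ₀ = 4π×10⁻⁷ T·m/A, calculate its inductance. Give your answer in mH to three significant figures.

For a thin toroid, L = μ₀N²A/(2πR).
L = (4π×10⁻⁷)(2310)²(3.870×10^-4) / (2π×0.144 m) = 2.868×10^-3 H.

L ≈ 2.87 mH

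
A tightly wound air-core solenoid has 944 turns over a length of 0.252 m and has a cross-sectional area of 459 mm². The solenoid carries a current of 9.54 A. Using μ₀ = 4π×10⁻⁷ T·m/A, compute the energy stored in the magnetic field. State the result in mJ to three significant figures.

A = 459 mm² = 4.590×10^-4 m².
L = μ₀N²A/ℓ = (4π×10⁻⁷)(944)²(4.590×10^-4)/(0.252) = 2.040×10^-3 H.
U = ½LI² = ½(2.040×10^-3)(9.54)² = 9.282×10^-2 J.

U ≈ 92.8 mJ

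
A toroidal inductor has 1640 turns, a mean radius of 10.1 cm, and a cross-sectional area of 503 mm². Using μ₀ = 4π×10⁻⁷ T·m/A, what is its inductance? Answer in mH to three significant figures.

L ≈ 2.68 mH

For a thin toroid, L = μ₀N²A/(2πR).
L = (4π×10⁻⁷)(1640)²(5.030×10^-4) / (2π×0.101 m) = 2.679×10^-3 H.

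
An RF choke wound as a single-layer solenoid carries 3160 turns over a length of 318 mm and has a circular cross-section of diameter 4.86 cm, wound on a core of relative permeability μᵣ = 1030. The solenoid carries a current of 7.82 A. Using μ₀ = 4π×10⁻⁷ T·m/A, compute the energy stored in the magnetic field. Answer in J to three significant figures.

U ≈ 2310 J

A = π(d/2)² = π(2.430×10^-2 m)² = 1.855×10^-3 m².
L = μ₀μᵣN²A/ℓ = (4π×10⁻⁷)(1030)(3160)²(1.855×10^-3)/(0.318) = 75.4 H.
U = ½LI² = ½(75.4)(7.82)² = 2.305×10^3 J.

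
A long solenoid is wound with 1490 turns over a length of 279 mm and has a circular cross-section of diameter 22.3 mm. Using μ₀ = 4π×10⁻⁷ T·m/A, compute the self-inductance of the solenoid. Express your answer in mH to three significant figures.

L ≈ 3.91 mH

A = π(d/2)² = π(1.115×10^-2 m)² = 3.906×10^-4 m².
For a long solenoid, L = μ₀N²A/ℓ.
L = (4π×10⁻⁷)(1490)²(3.906×10^-4)/(0.279 m) = 3.906×10^-3 H.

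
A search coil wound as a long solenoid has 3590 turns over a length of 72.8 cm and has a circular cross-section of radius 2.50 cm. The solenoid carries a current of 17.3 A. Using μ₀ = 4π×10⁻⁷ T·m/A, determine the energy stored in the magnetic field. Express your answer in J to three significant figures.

A = πr² = π(2.500×10^-2 m)² = 1.963×10^-3 m².
L = μ₀N²A/ℓ = (4π×10⁻⁷)(3590)²(1.963×10^-3)/(0.728) = 4.368×10^-2 H.
U = ½LI² = ½(4.368×10^-2)(17.3)² = 6.537 J.

U ≈ 6.54 J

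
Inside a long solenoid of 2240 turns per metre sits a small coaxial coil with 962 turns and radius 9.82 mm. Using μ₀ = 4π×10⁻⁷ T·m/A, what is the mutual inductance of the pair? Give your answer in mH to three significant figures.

M ≈ 0.820 mH

The outer solenoid produces a uniform field B₁ = μ₀n₁I₁ across the inner coil,
so the flux linkage is N₂Φ = N₂B₁A₂ = μ₀n₁N₂A₂·I₁, giving M = μ₀n₁N₂A₂.
A₂ = πr² = π(9.820×10^-3 m)² = 3.030×10^-4 m².
M = (4π×10⁻⁷)(2240)(962)(3.030×10^-4) = 8.204×10^-4 H.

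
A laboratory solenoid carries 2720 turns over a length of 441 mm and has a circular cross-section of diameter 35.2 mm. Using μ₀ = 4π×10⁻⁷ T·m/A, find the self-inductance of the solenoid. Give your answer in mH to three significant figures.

L ≈ 20.5 mH

A = π(d/2)² = π(1.760×10^-2 m)² = 9.731×10^-4 m².
For a long solenoid, L = μ₀N²A/ℓ.
L = (4π×10⁻⁷)(2720)²(9.731×10^-4)/(0.441 m) = 2.052×10^-2 H.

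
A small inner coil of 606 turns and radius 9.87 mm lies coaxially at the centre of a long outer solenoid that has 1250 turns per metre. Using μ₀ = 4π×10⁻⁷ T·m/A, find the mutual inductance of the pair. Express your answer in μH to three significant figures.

M ≈ 291 μH

The outer solenoid produces a uniform field B₁ = μ₀n₁I₁ across the inner coil,
so the flux linkage is N₂Φ = N₂B₁A₂ = μ₀n₁N₂A₂·I₁, giving M = μ₀n₁N₂A₂.
A₂ = πr² = π(9.870×10^-3 m)² = 3.060×10^-4 m².
M = (4π×10⁻⁷)(1250)(606)(3.060×10^-4) = 2.913×10^-4 H.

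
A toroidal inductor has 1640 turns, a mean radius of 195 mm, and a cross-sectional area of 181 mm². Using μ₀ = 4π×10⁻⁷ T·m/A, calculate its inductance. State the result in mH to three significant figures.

L ≈ 0.499 mH

For a thin toroid, L = μ₀N²A/(2πR).
L = (4π×10⁻⁷)(1640)²(1.810×10^-4) / (2π×0.195 m) = 4.993×10^-4 H.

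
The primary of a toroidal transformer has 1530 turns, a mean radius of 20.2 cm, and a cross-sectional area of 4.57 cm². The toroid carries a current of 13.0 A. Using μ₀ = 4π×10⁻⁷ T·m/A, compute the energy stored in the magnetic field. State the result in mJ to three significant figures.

U ≈ 89.5 mJ

L = μ₀N²A/(2πR) = (4π×10⁻⁷)(1530)²(4.570×10^-4)/(2π×0.202) = 1.059×10^-3 H.
U = ½LI² = ½(1.059×10^-3)(13.0)² = 8.950×10^-2 J.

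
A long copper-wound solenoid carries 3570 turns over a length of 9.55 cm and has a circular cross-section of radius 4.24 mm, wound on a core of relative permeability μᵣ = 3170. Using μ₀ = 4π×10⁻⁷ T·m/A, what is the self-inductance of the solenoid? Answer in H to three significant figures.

L ≈ 30.0 H

A = πr² = π(4.240×10^-3 m)² = 5.648×10^-5 m².
For a long solenoid, L = μ₀μᵣN²A/ℓ.
L = (4π×10⁻⁷)(3170)(3570)²(5.648×10^-5)/(9.550×10^-2 m) = 30.03 H.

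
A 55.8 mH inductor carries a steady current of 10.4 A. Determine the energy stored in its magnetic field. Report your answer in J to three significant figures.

U ≈ 3.02 J

Stored magnetic energy: U = ½LI².
U = ½(5.580×10^-2 H)(10.4 A)² = 3.018 J.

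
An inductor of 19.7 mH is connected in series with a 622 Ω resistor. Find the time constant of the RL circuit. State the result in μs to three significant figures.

τ = L/R = (1.970×10^-2 H)/(622 Ω) = 3.167×10^-5 s.

τ ≈ 31.7 μs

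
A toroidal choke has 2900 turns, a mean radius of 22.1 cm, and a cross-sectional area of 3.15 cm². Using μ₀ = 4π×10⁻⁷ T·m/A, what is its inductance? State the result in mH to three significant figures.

L ≈ 2.40 mH

For a thin toroid, L = μ₀N²A/(2πR).
L = (4π×10⁻⁷)(2900)²(3.150×10^-4) / (2π×0.221 m) = 2.397×10^-3 H.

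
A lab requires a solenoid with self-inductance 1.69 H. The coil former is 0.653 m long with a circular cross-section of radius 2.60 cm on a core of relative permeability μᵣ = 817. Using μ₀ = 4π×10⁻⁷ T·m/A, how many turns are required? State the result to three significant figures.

N ≈ 711 turns

A = πr² = π(2.600×10^-2 m)² = 2.124×10^-3 m².
From L = μ₀μᵣN²A/ℓ, N = √(Lℓ / (μ₀μᵣA)).
N = √[(1.69)(0.653) / ((4π×10⁻⁷)(817)×2.124×10^-3)] = √(5.061×10^5) ≈ 711.4.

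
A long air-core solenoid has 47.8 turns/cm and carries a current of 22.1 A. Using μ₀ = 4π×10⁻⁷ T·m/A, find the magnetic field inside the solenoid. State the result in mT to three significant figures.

B ≈ 133 mT

Inside a long solenoid, B = μ₀nI.
B = (4π×10⁻⁷)(4.780×10^3 m⁻¹)(22.1 A) = 0.1327 T.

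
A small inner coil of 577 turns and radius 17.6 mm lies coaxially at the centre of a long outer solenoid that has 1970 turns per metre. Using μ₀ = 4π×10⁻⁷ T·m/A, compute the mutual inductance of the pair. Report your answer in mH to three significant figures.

M ≈ 1.39 mH

The outer solenoid produces a uniform field B₁ = μ₀n₁I₁ across the inner coil,
so the flux linkage is N₂Φ = N₂B₁A₂ = μ₀n₁N₂A₂·I₁, giving M = μ₀n₁N₂A₂.
A₂ = πr² = π(1.760×10^-2 m)² = 9.731×10^-4 m².
M = (4π×10⁻⁷)(1970)(577)(9.731×10^-4) = 1.390×10^-3 H.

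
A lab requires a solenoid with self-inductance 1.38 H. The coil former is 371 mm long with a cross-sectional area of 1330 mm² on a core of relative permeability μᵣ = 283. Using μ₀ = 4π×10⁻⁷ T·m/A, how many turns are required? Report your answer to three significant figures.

N ≈ 1040 turns

A = 1330 mm² = 1.330×10^-3 m².
From L = μ₀μᵣN²A/ℓ, N = √(Lℓ / (μ₀μᵣA)).
N = √[(1.38)(0.371) / ((4π×10⁻⁷)(283)×1.330×10^-3)] = √(1.082×10^6) ≈ 1040.4.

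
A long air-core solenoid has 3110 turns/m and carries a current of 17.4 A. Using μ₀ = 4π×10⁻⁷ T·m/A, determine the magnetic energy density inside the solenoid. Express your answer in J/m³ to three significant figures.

B = μ₀nI = (4π×10⁻⁷)(3.110×10^3)(17.4) = 6.800×10^-2 T.
u = B²/(2μ₀) = (6.800×10^-2)²/(2×4π×10⁻⁷) = 1.840×10^3 J/m³.

u ≈ 1840 J/m³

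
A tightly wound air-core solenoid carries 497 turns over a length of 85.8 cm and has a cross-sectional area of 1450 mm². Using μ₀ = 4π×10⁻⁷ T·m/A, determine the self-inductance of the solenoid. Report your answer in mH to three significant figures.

A = 1450 mm² = 1.450×10^-3 m².
For a long solenoid, L = μ₀N²A/ℓ.
L = (4π×10⁻⁷)(497)²(1.450×10^-3)/(0.858 m) = 5.246×10^-4 H.

L ≈ 0.525 mH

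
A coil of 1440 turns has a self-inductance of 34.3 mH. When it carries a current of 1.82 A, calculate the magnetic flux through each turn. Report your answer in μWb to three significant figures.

Φ_B ≈ 43.4 μWb

From L = NΦ_B/I, the flux per turn is Φ_B = LI/N.
Φ_B = (3.430×10^-2 H)(1.82 A)/1440 = 4.335×10^-5 Wb.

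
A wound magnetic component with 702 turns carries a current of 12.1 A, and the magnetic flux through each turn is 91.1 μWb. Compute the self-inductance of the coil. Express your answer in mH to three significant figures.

Self-inductance is defined by L = NΦ_B/I (flux linkage over current).
L = (702)(9.110×10^-5 Wb)/(12.1 A) = 5.285×10^-3 H.

L ≈ 5.29 mH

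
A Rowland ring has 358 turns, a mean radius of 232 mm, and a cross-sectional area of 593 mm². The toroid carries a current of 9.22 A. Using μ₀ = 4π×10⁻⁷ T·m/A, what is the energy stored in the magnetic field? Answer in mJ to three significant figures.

L = μ₀N²A/(2πR) = (4π×10⁻⁷)(358)²(5.930×10^-4)/(2π×0.232) = 6.552×10^-5 H.
U = ½LI² = ½(6.552×10^-5)(9.22)² = 2.7848×10^-3 J.

U ≈ 2.78 mJ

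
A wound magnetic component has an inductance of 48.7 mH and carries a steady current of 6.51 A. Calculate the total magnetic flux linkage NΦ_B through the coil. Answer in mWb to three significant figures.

From L = NΦ_B/I, the flux linkage is NΦ_B = LI.
NΦ_B = (4.870×10^-2 H)(6.51 A) = 0.317 Wb.

NΦ_B ≈ 317 mWb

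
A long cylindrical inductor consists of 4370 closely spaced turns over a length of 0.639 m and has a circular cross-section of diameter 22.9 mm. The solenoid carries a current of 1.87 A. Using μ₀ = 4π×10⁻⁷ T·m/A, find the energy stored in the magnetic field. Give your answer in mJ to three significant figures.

A = π(d/2)² = π(1.145×10^-2 m)² = 4.119×10^-4 m².
L = μ₀N²A/ℓ = (4π×10⁻⁷)(4370)²(4.119×10^-4)/(0.639) = 1.547×10^-2 H.
U = ½LI² = ½(1.547×10^-2)(1.87)² = 2.704×10^-2 J.

U ≈ 27.0 mJ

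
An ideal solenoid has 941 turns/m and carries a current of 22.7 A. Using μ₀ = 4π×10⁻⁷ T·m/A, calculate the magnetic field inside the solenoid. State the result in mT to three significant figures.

B ≈ 26.8 mT

Inside a long solenoid, B = μ₀nI.
B = (4π×10⁻⁷)(941 m⁻¹)(22.7 A) = 2.684×10^-2 T.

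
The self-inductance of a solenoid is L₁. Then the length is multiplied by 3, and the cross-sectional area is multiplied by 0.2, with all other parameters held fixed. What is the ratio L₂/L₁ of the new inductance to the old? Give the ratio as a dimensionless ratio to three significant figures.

L₂/L₁ = 0.0667

For a solenoid, L ∝ μᵣN²A/ℓ.
L₂/L₁ = (3)^-1 × (0.2) = 0.0667.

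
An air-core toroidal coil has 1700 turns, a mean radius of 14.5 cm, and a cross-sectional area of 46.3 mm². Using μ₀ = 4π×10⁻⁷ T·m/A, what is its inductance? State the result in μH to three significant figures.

L ≈ 185 μH

For a thin toroid, L = μ₀N²A/(2πR).
L = (4π×10⁻⁷)(1700)²(4.630×10^-5) / (2π×0.145 m) = 1.846×10^-4 H.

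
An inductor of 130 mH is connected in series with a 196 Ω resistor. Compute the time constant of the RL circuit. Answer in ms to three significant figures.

τ = L/R = (0.13 H)/(196 Ω) = 6.633×10^-4 s.

τ ≈ 0.663 ms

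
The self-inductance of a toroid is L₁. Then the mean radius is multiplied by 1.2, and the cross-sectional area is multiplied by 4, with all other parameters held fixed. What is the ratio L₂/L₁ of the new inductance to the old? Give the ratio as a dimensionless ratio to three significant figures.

L₂/L₁ = 3.33

For a toroid, L ∝ μᵣN²A/R.
L₂/L₁ = (1.2)^-1 × (4) = 3.33.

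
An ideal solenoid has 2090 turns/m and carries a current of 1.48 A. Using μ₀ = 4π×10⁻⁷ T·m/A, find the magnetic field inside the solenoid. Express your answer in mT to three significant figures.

Inside a long solenoid, B = μ₀nI.
B = (4π×10⁻⁷)(2.090×10^3 m⁻¹)(1.48 A) = 3.887×10^-3 T.

B ≈ 3.89 mT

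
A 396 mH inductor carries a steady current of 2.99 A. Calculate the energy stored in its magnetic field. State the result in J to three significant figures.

U ≈ 1.77 J

Stored magnetic energy: U = ½LI².
U = ½(0.396 H)(2.99 A)² = 1.77 J.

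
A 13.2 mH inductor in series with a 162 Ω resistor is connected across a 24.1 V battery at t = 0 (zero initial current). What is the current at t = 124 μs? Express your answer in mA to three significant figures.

I ≈ 116 mA

τ = L/R = 1.320×10^-2/162 = 8.148×10^-5 s; final current I_∞ = ε/R = 24.1/162 = 0.1488 A.
I(t) = I_∞(1 − e^(−t/τ)) with t/τ = 1.522.
I = (0.1488)(1 − e^(−1.522)) = 0.1163 A.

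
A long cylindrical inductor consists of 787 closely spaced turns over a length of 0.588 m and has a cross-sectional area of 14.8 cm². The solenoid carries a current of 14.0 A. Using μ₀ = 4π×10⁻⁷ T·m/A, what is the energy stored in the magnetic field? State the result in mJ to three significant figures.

U ≈ 192 mJ

A = 14.8 cm² = 1.480×10^-3 m².
L = μ₀N²A/ℓ = (4π×10⁻⁷)(787)²(1.480×10^-3)/(0.588) = 1.959×10^-3 H.
U = ½LI² = ½(1.959×10^-3)(14.0)² = 0.192 J.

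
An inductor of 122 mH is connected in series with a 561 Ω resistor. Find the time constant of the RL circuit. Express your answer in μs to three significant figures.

τ ≈ 217 μs

τ = L/R = (0.122 H)/(561 Ω) = 2.1747×10^-4 s.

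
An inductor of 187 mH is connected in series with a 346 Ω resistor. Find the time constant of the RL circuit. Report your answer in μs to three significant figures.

τ = L/R = (0.187 H)/(346 Ω) = 5.4046×10^-4 s.

τ ≈ 540 μs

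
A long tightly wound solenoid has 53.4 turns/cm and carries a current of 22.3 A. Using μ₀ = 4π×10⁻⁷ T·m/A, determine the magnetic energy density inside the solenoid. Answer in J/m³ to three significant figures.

B = μ₀nI = (4π×10⁻⁷)(5.340×10^3)(22.3) = 0.1496 T.
u = B²/(2μ₀) = (0.1496)²/(2×4π×10⁻⁷) = 8.910×10^3 J/m³.

u ≈ 8910 J/m³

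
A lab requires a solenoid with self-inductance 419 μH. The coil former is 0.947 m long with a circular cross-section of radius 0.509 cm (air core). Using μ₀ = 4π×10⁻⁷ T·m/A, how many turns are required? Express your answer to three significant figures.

A = πr² = π(5.090×10^-3 m)² = 8.139×10^-5 m².
From L = μ₀N²A/ℓ, N = √(Lℓ / (μ₀A)).
N = √[(4.190×10^-4)(0.947) / ((4π×10⁻⁷)×8.139×10^-5)] = √(3.879×10^6) ≈ 1969.6.

N ≈ 1970 turns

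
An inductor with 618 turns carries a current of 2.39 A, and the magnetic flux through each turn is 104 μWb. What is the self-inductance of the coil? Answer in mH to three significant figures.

Self-inductance is defined by L = NΦ_B/I (flux linkage over current).
L = (618)(1.040×10^-4 Wb)/(2.39 A) = 2.689×10^-2 H.

L ≈ 26.9 mH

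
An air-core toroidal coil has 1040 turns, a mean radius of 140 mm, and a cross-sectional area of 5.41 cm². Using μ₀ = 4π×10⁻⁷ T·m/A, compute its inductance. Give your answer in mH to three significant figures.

For a thin toroid, L = μ₀N²A/(2πR).
L = (4π×10⁻⁷)(1040)²(5.410×10^-4) / (2π×0.14 m) = 8.359×10^-4 H.

L ≈ 0.836 mH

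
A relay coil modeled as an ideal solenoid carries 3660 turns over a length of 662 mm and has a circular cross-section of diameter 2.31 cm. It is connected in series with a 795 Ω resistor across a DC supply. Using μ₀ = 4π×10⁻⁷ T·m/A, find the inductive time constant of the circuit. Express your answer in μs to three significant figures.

A = π(d/2)² = π(1.155×10^-2 m)² = 4.191×10^-4 m².
L = μ₀N²A/ℓ = (4π×10⁻⁷)(3660)²(4.191×10^-4)/(0.662) = 1.066×10^-2 H.
τ = L/R = (1.066×10^-2)/(795) = 1.340×10^-5 s.

τ ≈ 13.4 μs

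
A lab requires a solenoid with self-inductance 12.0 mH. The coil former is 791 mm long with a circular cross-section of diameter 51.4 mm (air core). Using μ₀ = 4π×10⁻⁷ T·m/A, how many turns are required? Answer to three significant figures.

A = π(d/2)² = π(2.570×10^-2 m)² = 2.07499×10^-3 m².
From L = μ₀N²A/ℓ, N = √(Lℓ / (μ₀A)).
N = √[(1.200×10^-2)(0.791) / ((4π×10⁻⁷)×2.07499×10^-3)] = √(3.640×10^6) ≈ 1907.9.

N ≈ 1910 turns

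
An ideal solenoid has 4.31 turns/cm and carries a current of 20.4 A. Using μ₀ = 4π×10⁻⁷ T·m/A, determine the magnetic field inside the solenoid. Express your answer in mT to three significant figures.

B ≈ 11.0 mT

Inside a long solenoid, B = μ₀nI.
B = (4π×10⁻⁷)(431 m⁻¹)(20.4 A) = 1.1049×10^-2 T.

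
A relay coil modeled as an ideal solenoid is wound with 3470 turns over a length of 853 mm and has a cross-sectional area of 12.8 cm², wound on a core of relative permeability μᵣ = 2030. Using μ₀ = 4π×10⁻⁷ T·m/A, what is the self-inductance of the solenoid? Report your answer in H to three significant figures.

A = 12.8 cm² = 1.280×10^-3 m².
For a long solenoid, L = μ₀μᵣN²A/ℓ.
L = (4π×10⁻⁷)(2030)(3470)²(1.280×10^-3)/(0.853 m) = 46.09 H.

L ≈ 46.1 H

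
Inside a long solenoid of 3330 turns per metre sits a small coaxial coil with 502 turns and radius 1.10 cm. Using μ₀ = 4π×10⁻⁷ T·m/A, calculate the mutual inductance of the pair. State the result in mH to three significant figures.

The outer solenoid produces a uniform field B₁ = μ₀n₁I₁ across the inner coil,
so the flux linkage is N₂Φ = N₂B₁A₂ = μ₀n₁N₂A₂·I₁, giving M = μ₀n₁N₂A₂.
A₂ = πr² = π(1.100×10^-2 m)² = 3.801×10^-4 m².
M = (4π×10⁻⁷)(3330)(502)(3.801×10^-4) = 7.985×10^-4 H.

M ≈ 0.799 mH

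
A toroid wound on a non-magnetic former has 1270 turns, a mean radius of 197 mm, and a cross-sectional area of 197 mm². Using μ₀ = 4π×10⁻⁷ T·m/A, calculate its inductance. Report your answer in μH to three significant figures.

L ≈ 323 μH

For a thin toroid, L = μ₀N²A/(2πR).
L = (4π×10⁻⁷)(1270)²(1.970×10^-4) / (2π×0.197 m) = 3.226×10^-4 H.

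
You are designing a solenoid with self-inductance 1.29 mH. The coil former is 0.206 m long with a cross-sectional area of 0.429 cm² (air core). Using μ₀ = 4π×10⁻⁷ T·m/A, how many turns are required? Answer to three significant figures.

N ≈ 2220 turns

A = 0.429 cm² = 4.290×10^-5 m².
From L = μ₀N²A/ℓ, N = √(Lℓ / (μ₀A)).
N = √[(1.290×10^-3)(0.206) / ((4π×10⁻⁷)×4.290×10^-5)] = √(4.929×10^6) ≈ 2220.2.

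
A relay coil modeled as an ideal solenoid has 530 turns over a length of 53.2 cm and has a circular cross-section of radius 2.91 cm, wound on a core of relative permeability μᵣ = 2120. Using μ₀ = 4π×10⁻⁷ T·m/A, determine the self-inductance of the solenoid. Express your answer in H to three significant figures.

L ≈ 3.74 H

A = πr² = π(2.910×10^-2 m)² = 2.660×10^-3 m².
For a long solenoid, L = μ₀μᵣN²A/ℓ.
L = (4π×10⁻⁷)(2120)(530)²(2.660×10^-3)/(0.532 m) = 3.742 H.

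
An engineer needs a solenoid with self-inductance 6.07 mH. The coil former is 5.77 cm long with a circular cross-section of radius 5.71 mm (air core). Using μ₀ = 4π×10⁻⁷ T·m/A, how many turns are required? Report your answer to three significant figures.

N ≈ 1650 turns

A = πr² = π(5.710×10^-3 m)² = 1.024×10^-4 m².
From L = μ₀N²A/ℓ, N = √(Lℓ / (μ₀A)).
N = √[(6.070×10^-3)(5.770×10^-2) / ((4π×10⁻⁷)×1.024×10^-4)] = √(2.721×10^6) ≈ 1649.6.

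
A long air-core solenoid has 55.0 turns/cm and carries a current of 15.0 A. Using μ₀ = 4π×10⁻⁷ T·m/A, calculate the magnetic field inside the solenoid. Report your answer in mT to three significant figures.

Inside a long solenoid, B = μ₀nI.
B = (4π×10⁻⁷)(5.500×10^3 m⁻¹)(15.0 A) = 0.1037 T.

B ≈ 104 mT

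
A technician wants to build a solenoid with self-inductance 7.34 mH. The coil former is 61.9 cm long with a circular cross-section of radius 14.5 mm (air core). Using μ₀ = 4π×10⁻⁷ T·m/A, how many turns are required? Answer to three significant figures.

A = πr² = π(1.450×10^-2 m)² = 6.605×10^-4 m².
From L = μ₀N²A/ℓ, N = √(Lℓ / (μ₀A)).
N = √[(7.340×10^-3)(0.619) / ((4π×10⁻⁷)×6.605×10^-4)] = √(5.474×10^6) ≈ 2339.6.

N ≈ 2340 turns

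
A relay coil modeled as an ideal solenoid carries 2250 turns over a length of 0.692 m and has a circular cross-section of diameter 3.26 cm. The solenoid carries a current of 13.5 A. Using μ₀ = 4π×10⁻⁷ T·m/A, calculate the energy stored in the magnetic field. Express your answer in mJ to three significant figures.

U ≈ 699 mJ

A = π(d/2)² = π(1.630×10^-2 m)² = 8.347×10^-4 m².
L = μ₀N²A/ℓ = (4π×10⁻⁷)(2250)²(8.347×10^-4)/(0.692) = 7.674×10^-3 H.
U = ½LI² = ½(7.674×10^-3)(13.5)² = 0.6992 J.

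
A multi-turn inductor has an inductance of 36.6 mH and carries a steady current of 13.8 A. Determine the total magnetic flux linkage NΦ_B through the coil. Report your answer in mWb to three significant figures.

From L = NΦ_B/I, the flux linkage is NΦ_B = LI.
NΦ_B = (3.660×10^-2 H)(13.8 A) = 0.5051 Wb.

NΦ_B ≈ 505 mWb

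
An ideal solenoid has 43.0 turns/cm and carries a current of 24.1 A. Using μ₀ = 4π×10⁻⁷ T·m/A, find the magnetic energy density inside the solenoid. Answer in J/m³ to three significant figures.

B = μ₀nI = (4π×10⁻⁷)(4.300×10^3)(24.1) = 0.1302 T.
u = B²/(2μ₀) = (0.1302)²/(2×4π×10⁻⁷) = 6.748×10^3 J/m³.

u ≈ 6750 J/m³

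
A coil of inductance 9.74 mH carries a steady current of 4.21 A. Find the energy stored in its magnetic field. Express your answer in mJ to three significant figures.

U ≈ 86.3 mJ

Stored magnetic energy: U = ½LI².
U = ½(9.740×10^-3 H)(4.21 A)² = 8.632×10^-2 J.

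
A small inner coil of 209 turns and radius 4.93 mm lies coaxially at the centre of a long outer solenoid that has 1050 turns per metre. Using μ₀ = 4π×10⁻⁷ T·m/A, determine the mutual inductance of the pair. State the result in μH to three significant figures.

M ≈ 21.1 μH

The outer solenoid produces a uniform field B₁ = μ₀n₁I₁ across the inner coil,
so the flux linkage is N₂Φ = N₂B₁A₂ = μ₀n₁N₂A₂·I₁, giving M = μ₀n₁N₂A₂.
A₂ = πr² = π(4.930×10^-3 m)² = 7.636×10^-5 m².
M = (4π×10⁻⁷)(1050)(209)(7.636×10^-5) = 2.106×10^-5 H.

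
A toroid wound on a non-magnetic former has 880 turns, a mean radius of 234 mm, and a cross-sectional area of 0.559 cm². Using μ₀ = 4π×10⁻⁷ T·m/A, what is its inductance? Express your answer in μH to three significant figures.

L ≈ 37.0 μH

For a thin toroid, L = μ₀N²A/(2πR).
L = (4π×10⁻⁷)(880)²(5.590×10^-5) / (2π×0.234 m) = 3.700×10^-5 H.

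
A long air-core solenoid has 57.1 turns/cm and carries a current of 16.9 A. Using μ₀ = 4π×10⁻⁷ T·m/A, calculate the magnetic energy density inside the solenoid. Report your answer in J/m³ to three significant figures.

u ≈ 5850 J/m³

B = μ₀nI = (4π×10⁻⁷)(5.710×10^3)(16.9) = 0.1213 T.
u = B²/(2μ₀) = (0.1213)²/(2×4π×10⁻⁷) = 5.851×10^3 J/m³.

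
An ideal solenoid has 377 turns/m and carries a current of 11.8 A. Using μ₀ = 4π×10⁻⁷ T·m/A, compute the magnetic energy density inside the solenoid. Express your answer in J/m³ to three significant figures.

B = μ₀nI = (4π×10⁻⁷)(377)(11.8) = 5.590×10^-3 T.
u = B²/(2μ₀) = (5.590×10^-3)²/(2×4π×10⁻⁷) = 12.43 J/m³.

u ≈ 12.4 J/m³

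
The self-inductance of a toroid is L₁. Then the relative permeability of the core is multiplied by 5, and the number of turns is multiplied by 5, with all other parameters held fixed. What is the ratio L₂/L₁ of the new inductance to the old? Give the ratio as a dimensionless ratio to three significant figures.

For a toroid, L ∝ μᵣN²A/R.
L₂/L₁ = (5) × (5)^2 = 125.

L₂/L₁ = 125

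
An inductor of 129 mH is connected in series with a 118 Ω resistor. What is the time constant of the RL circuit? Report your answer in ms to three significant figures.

τ ≈ 1.09 ms

τ = L/R = (0.129 H)/(118 Ω) = 1.093×10^-3 s.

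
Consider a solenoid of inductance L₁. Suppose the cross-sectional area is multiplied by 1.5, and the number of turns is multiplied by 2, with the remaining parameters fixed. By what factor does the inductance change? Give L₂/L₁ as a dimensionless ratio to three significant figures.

L₂/L₁ = 6.00

For a solenoid, L ∝ μᵣN²A/ℓ.
L₂/L₁ = (1.5) × (2)^2 = 6.00.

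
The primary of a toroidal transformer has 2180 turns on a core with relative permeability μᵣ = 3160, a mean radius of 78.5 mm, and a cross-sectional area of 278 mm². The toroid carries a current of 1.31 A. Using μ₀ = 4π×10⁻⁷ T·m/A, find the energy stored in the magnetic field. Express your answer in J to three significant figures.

L = μ₀μᵣN²A/(2πR) = (4π×10⁻⁷)(3160)(2180)²(2.780×10^-4)/(2π×7.850×10^-2) = 10.64 H.
U = ½LI² = ½(10.64)(1.31)² = 9.127 J.

U ≈ 9.13 J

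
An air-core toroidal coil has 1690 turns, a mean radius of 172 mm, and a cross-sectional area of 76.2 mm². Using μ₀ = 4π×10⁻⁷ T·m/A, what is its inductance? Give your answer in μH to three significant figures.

L ≈ 253 μH

For a thin toroid, L = μ₀N²A/(2πR).
L = (4π×10⁻⁷)(1690)²(7.620×10^-5) / (2π×0.172 m) = 2.531×10^-4 H.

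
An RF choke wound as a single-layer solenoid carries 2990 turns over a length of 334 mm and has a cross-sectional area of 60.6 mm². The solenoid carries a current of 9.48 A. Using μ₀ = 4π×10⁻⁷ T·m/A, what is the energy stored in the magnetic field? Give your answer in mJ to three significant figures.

U ≈ 91.6 mJ

A = 60.6 mm² = 6.060×10^-5 m².
L = μ₀N²A/ℓ = (4π×10⁻⁷)(2990)²(6.060×10^-5)/(0.334) = 2.038×10^-3 H.
U = ½LI² = ½(2.038×10^-3)(9.48)² = 9.159×10^-2 J.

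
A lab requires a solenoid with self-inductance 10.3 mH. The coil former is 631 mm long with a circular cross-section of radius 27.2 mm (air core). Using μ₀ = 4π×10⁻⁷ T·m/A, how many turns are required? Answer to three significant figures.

N ≈ 1490 turns

A = πr² = π(2.720×10^-2 m)² = 2.324×10^-3 m².
From L = μ₀N²A/ℓ, N = √(Lℓ / (μ₀A)).
N = √[(1.030×10^-2)(0.631) / ((4π×10⁻⁷)×2.324×10^-3)] = √(2.225×10^6) ≈ 1491.7.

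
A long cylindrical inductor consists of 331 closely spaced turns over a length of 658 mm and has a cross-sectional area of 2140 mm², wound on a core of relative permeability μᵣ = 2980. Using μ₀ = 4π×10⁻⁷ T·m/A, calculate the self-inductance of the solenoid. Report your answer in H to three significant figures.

A = 2140 mm² = 2.140×10^-3 m².
For a long solenoid, L = μ₀μᵣN²A/ℓ.
L = (4π×10⁻⁷)(2980)(331)²(2.140×10^-3)/(0.658 m) = 1.334 H.

L ≈ 1.33 H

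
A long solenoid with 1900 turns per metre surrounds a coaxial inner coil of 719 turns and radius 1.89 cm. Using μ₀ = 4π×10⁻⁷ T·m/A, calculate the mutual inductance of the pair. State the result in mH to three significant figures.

M ≈ 1.93 mH

The outer solenoid produces a uniform field B₁ = μ₀n₁I₁ across the inner coil,
so the flux linkage is N₂Φ = N₂B₁A₂ = μ₀n₁N₂A₂·I₁, giving M = μ₀n₁N₂A₂.
A₂ = πr² = π(1.890×10^-2 m)² = 1.122×10^-3 m².
M = (4π×10⁻⁷)(1900)(719)(1.122×10^-3) = 1.926×10^-3 H.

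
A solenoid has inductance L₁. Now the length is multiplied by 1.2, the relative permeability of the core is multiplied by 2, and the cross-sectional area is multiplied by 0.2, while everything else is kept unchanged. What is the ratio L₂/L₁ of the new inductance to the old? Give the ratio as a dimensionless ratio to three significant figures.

L₂/L₁ = 0.333

For a solenoid, L ∝ μᵣN²A/ℓ.
L₂/L₁ = (1.2)^-1 × (2) × (0.2) = 0.333.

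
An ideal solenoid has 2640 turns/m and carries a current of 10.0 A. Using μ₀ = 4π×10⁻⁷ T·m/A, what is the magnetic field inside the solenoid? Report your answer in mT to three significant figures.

Inside a long solenoid, B = μ₀nI.
B = (4π×10⁻⁷)(2.640×10^3 m⁻¹)(10.0 A) = 3.318×10^-2 T.

B ≈ 33.2 mT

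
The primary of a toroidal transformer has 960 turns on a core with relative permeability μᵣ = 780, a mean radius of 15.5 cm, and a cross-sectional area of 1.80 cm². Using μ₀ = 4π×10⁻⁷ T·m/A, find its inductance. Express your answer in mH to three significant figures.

L ≈ 167 mH

For a thin toroid, L = μ₀μᵣN²A/(2πR).
L = (4π×10⁻⁷)(780)(960)²(1.800×10^-4) / (2π×0.155 m) = 0.167 H.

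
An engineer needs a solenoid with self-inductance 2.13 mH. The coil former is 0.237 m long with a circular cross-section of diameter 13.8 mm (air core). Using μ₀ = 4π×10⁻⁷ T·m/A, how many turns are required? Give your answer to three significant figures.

A = π(d/2)² = π(6.900×10^-3 m)² = 1.496×10^-4 m².
From L = μ₀N²A/ℓ, N = √(Lℓ / (μ₀A)).
N = √[(2.130×10^-3)(0.237) / ((4π×10⁻⁷)×1.496×10^-4)] = √(2.686×10^6) ≈ 1638.8.

N ≈ 1640 turns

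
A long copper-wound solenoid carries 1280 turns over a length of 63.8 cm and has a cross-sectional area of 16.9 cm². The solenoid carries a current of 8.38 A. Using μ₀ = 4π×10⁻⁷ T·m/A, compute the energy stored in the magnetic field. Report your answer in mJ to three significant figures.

U ≈ 191 mJ

A = 16.9 cm² = 1.690×10^-3 m².
L = μ₀N²A/ℓ = (4π×10⁻⁷)(1280)²(1.690×10^-3)/(0.638) = 5.454×10^-3 H.
U = ½LI² = ½(5.454×10^-3)(8.38)² = 0.19149 J.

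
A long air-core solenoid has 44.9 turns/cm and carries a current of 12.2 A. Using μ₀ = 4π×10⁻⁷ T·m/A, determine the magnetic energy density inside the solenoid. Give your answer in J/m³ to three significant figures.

u ≈ 1890 J/m³

B = μ₀nI = (4π×10⁻⁷)(4.490×10^3)(12.2) = 6.884×10^-2 T.
u = B²/(2μ₀) = (6.884×10^-2)²/(2×4π×10⁻⁷) = 1.885×10^3 J/m³.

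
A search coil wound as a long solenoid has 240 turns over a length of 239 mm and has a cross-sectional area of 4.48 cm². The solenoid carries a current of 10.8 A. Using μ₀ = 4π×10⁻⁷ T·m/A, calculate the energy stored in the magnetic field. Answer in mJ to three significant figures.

U ≈ 7.91 mJ

A = 4.48 cm² = 4.480×10^-4 m².
L = μ₀N²A/ℓ = (4π×10⁻⁷)(240)²(4.480×10^-4)/(0.239) = 1.357×10^-4 H.
U = ½LI² = ½(1.357×10^-4)(10.8)² = 7.913×10^-3 J.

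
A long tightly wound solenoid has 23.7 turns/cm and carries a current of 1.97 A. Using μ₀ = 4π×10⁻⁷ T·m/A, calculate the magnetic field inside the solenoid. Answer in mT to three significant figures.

B ≈ 5.87 mT

Inside a long solenoid, B = μ₀nI.
B = (4π×10⁻⁷)(2.370×10^3 m⁻¹)(1.97 A) = 5.867×10^-3 T.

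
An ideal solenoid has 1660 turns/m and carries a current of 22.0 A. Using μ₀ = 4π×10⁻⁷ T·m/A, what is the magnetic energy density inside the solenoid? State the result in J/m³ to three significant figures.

B = μ₀nI = (4π×10⁻⁷)(1.660×10^3)(22.0) = 4.589×10^-2 T.
u = B²/(2μ₀) = (4.589×10^-2)²/(2×4π×10⁻⁷) = 838 J/m³.

u ≈ 838 J/m³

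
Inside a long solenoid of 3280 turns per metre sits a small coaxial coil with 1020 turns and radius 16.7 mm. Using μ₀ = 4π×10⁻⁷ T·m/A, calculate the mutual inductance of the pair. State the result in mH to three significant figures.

M ≈ 3.68 mH

The outer solenoid produces a uniform field B₁ = μ₀n₁I₁ across the inner coil,
so the flux linkage is N₂Φ = N₂B₁A₂ = μ₀n₁N₂A₂·I₁, giving M = μ₀n₁N₂A₂.
A₂ = πr² = π(1.670×10^-2 m)² = 8.762×10^-4 m².
M = (4π×10⁻⁷)(3280)(1020)(8.762×10^-4) = 3.684×10^-3 H.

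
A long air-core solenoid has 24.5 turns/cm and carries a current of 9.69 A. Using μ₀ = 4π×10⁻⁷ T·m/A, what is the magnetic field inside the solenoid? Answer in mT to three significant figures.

Inside a long solenoid, B = μ₀nI.
B = (4π×10⁻⁷)(2.450×10^3 m⁻¹)(9.69 A) = 2.983×10^-2 T.

B ≈ 29.8 mT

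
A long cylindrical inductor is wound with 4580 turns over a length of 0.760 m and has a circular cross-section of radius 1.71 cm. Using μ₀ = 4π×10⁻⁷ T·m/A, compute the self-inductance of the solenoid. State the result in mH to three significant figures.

L ≈ 31.9 mH

A = πr² = π(1.710×10^-2 m)² = 9.186×10^-4 m².
For a long solenoid, L = μ₀N²A/ℓ.
L = (4π×10⁻⁷)(4580)²(9.186×10^-4)/(0.76 m) = 3.186×10^-2 H.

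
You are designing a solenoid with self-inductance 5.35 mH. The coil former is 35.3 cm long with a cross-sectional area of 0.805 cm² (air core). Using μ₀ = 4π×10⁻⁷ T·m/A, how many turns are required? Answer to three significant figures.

A = 0.805 cm² = 8.050×10^-5 m².
From L = μ₀N²A/ℓ, N = √(Lℓ / (μ₀A)).
N = √[(5.350×10^-3)(0.353) / ((4π×10⁻⁷)×8.050×10^-5)] = √(1.867×10^7) ≈ 4320.8.

N ≈ 4320 turns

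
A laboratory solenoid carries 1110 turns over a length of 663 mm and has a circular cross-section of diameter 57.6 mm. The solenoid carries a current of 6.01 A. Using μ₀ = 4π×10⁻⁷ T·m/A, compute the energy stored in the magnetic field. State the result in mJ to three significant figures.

U ≈ 110 mJ

A = π(d/2)² = π(2.880×10^-2 m)² = 2.606×10^-3 m².
L = μ₀N²A/ℓ = (4π×10⁻⁷)(1110)²(2.606×10^-3)/(0.663) = 6.085×10^-3 H.
U = ½LI² = ½(6.085×10^-3)(6.01)² = 0.1099 J.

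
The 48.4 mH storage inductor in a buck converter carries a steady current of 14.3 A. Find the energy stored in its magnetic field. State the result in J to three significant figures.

Stored magnetic energy: U = ½LI².
U = ½(4.840×10^-2 H)(14.3 A)² = 4.949 J.

U ≈ 4.95 J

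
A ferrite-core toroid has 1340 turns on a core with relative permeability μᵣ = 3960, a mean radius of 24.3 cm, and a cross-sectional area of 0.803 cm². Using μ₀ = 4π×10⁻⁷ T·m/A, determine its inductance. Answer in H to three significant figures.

L ≈ 0.470 H

For a thin toroid, L = μ₀μᵣN²A/(2πR).
L = (4π×10⁻⁷)(3960)(1340)²(8.030×10^-5) / (2π×0.243 m) = 0.4699 H.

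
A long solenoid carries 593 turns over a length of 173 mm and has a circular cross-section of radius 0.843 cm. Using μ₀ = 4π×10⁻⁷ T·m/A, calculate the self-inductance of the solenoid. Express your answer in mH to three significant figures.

L ≈ 0.570 mH

A = πr² = π(8.430×10^-3 m)² = 2.233×10^-4 m².
For a long solenoid, L = μ₀N²A/ℓ.
L = (4π×10⁻⁷)(593)²(2.233×10^-4)/(0.173 m) = 5.703×10^-4 H.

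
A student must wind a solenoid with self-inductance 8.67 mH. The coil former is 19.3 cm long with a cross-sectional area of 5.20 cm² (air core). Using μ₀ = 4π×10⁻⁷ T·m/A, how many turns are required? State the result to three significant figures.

N ≈ 1600 turns

A = 5.20 cm² = 5.200×10^-4 m².
From L = μ₀N²A/ℓ, N = √(Lℓ / (μ₀A)).
N = √[(8.670×10^-3)(0.193) / ((4π×10⁻⁷)×5.200×10^-4)] = √(2.561×10^6) ≈ 1600.2.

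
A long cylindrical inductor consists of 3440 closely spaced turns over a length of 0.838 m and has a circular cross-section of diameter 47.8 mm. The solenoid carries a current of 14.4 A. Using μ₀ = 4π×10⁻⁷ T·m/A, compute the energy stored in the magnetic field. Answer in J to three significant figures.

U ≈ 3.30 J

A = π(d/2)² = π(2.390×10^-2 m)² = 1.7945×10^-3 m².
L = μ₀N²A/ℓ = (4π×10⁻⁷)(3440)²(1.7945×10^-3)/(0.838) = 3.184×10^-2 H.
U = ½LI² = ½(3.184×10^-2)(14.4)² = 3.302 J.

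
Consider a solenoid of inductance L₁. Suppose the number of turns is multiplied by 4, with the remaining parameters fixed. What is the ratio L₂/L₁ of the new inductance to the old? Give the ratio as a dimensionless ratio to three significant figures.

L₂/L₁ = 16.0

For a solenoid, L ∝ μᵣN²A/ℓ.
L₂/L₁ = (4)^2 = 16.0.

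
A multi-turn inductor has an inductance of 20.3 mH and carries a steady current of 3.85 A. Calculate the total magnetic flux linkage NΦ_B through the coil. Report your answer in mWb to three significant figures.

NΦ_B ≈ 78.2 mWb

From L = NΦ_B/I, the flux linkage is NΦ_B = LI.
NΦ_B = (2.030×10^-2 H)(3.85 A) = 7.816×10^-2 Wb.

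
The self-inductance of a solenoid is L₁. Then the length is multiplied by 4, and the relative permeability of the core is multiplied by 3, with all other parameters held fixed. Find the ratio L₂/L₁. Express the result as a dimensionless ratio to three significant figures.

For a solenoid, L ∝ μᵣN²A/ℓ.
L₂/L₁ = (4)^-1 × (3) = 0.750.

L₂/L₁ = 0.750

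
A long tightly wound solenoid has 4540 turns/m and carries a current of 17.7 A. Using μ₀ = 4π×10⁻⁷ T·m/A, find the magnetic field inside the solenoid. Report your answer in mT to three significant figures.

Inside a long solenoid, B = μ₀nI.
B = (4π×10⁻⁷)(4.540×10^3 m⁻¹)(17.7 A) = 0.101 T.

B ≈ 101 mT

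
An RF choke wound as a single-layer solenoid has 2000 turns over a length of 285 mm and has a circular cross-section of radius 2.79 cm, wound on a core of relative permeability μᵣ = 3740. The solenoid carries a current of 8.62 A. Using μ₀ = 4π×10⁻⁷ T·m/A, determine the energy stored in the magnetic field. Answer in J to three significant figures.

U ≈ 5990 J

A = πr² = π(2.790×10^-2 m)² = 2.445×10^-3 m².
L = μ₀μᵣN²A/ℓ = (4π×10⁻⁷)(3740)(2000)²(2.445×10^-3)/(0.285) = 161.3 H.
U = ½LI² = ½(161.3)(8.62)² = 5.993×10^3 J.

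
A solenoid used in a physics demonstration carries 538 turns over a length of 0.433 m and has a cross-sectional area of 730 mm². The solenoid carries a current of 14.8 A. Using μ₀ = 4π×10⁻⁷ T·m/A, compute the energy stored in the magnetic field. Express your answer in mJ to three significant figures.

U ≈ 67.2 mJ

A = 730 mm² = 7.300×10^-4 m².
L = μ₀N²A/ℓ = (4π×10⁻⁷)(538)²(7.300×10^-4)/(0.433) = 6.132×10^-4 H.
U = ½LI² = ½(6.132×10^-4)(14.8)² = 6.716×10^-2 J.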